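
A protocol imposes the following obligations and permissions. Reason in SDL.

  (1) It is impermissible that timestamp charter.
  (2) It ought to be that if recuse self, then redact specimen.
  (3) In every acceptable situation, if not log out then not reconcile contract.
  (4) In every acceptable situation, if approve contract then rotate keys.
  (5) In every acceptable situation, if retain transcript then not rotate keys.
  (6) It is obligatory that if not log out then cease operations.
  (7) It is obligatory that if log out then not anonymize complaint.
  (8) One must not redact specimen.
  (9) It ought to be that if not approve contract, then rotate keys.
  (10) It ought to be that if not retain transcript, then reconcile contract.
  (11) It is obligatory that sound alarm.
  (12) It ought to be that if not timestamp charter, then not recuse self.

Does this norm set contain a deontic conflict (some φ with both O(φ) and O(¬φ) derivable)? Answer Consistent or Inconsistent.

Consistent

Premise 2 is O(recuse_self → redact_specimen), but O(recuse_self) is not derivable from the premises, so it does not yield O(redact_specimen).
So O(redact_specimen) is not derivable, and the apparent clash with O(¬redact_specimen) does not arise.
A world satisfying every obligation exists (e.g. anonymize_complaint=false, approve_contract=false, cease_operations=false, log_out=true, reconcile_contract=true, recuse_self=false, redact_specimen=false, retain_transcript=false, rotate_keys=true, sound_alarm=true, timestamp_charter=false); no atom is both obligatory and forbidden, so the set is consistent.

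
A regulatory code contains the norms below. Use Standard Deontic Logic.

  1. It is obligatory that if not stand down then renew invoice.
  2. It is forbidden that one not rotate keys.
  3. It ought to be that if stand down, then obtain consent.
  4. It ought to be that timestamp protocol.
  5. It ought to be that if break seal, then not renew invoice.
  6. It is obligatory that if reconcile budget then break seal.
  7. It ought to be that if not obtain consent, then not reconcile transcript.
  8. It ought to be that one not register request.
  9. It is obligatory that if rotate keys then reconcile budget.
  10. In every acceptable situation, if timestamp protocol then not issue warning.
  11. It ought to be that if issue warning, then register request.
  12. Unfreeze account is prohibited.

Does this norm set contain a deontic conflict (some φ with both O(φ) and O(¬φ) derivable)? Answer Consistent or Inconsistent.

Premise 11 is O(issue_warning → register_request), but O(issue_warning) is not derivable from the premises, so it does not yield O(register_request).
So O(register_request) is not derivable, and the apparent clash with O(¬register_request) does not arise.
A world satisfying every obligation exists (e.g. break_seal=true, issue_warning=false, obtain_consent=true, reconcile_budget=true, reconcile_transcript=false, register_request=false, renew_invoice=false, rotate_keys=true, stand_down=true, timestamp_protocol=true, unfreeze_account=false); no atom is both obligatory and forbidden, so the set is consistent.

Consistent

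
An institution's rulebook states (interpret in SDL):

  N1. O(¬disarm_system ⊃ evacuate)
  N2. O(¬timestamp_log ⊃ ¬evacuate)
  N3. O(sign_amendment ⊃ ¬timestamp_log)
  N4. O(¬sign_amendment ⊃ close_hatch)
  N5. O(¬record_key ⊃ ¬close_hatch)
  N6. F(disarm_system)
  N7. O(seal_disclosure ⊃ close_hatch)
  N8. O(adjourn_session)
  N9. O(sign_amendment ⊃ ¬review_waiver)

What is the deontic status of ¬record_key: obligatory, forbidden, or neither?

Premise 6, F(disarm_system), is equivalent to O(¬disarm_system).
With premise 1, O(¬disarm_system ⊃ evacuate), the K-axiom yields O(evacuate).
Premise 2 is O(¬timestamp_log ⊃ ¬evacuate); contrapositively O(evacuate ⊃ timestamp_log). Since O(evacuate) holds, K gives O(timestamp_log).
The contrapositive of premise 3 (O(sign_amendment ⊃ ¬timestamp_log)) is O(timestamp_log ⊃ ¬sign_amendment), and O(timestamp_log) is already established, so O(¬sign_amendment).
With premise 4, O(¬sign_amendment ⊃ close_hatch), the K-axiom yields O(close_hatch).
The contrapositive of premise 5 (O(¬record_key ⊃ ¬close_hatch)) is O(close_hatch ⊃ record_key), and O(close_hatch) is already established, so O(record_key).
Premises 7, 8, 9 do not contribute to this derivation.
Thus O(record_key), which is F(¬record_key): ¬record_key is forbidden.

Forbidden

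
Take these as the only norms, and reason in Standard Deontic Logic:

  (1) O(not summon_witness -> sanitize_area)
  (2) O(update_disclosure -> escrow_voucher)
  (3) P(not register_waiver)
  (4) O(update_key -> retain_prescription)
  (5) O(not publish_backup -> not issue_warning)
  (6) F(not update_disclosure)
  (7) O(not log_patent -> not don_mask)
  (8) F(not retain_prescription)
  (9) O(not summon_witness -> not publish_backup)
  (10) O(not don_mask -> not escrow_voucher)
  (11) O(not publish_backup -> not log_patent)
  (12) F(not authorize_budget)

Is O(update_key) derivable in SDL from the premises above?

Premise 4 is O(update_key -> retain_prescription); even if O(retain_prescription) held, inferring O(update_key) would be affirming the consequent — invalid.
No other premise forces O(update_key). An ideal world satisfying every premise can still have update_key false, so O(update_key) is not derivable.

No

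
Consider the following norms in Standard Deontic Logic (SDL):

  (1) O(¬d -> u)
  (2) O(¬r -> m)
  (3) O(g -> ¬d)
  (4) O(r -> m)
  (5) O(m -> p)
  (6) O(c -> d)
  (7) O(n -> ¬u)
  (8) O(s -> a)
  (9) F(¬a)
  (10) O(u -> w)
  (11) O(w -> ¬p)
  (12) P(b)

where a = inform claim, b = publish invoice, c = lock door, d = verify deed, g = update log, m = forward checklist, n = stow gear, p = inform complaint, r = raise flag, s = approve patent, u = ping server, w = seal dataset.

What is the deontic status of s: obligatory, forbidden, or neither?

Premise 8 is O(s -> a); even if O(a) held, inferring O(s) would be affirming the consequent — invalid.
No premise or chain of K-axiom applications forces O(s), and none forces O(¬s). So s is neither obligatory nor forbidden under these norms.

Neither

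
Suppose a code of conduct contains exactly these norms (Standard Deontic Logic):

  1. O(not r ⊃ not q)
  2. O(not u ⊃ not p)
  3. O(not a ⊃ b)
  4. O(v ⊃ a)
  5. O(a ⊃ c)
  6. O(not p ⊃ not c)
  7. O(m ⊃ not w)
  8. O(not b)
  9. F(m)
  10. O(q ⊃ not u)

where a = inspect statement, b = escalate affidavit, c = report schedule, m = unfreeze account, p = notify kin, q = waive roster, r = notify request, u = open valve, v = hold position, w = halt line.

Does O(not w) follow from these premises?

No

Premise 7 is O(m ⊃ not w), but O(m) is not derivable from the premises, so it does not yield O(not w).
No other premise forces O(not w). An ideal world satisfying every premise can still have not w false, so O(not w) is not derivable.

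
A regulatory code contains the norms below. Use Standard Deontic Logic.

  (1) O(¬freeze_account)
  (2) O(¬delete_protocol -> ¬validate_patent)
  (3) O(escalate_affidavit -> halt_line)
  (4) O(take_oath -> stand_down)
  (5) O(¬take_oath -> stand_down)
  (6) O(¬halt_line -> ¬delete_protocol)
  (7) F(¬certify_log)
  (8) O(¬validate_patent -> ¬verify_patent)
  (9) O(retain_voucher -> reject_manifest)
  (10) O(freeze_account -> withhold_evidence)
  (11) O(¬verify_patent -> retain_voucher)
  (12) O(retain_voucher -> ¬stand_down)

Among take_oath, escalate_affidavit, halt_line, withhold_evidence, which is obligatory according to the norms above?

Premises 5 and 4 are O(¬take_oath -> stand_down) and O(take_oath -> stand_down); every ideal world satisfies ¬take_oath or take_oath, so in either case stand_down holds — hence O(stand_down).
Premise 12, O(retain_voucher -> ¬stand_down), contraposes to O(stand_down -> ¬retain_voucher); with O(stand_down) we get O(¬retain_voucher).
Premise 11 is O(¬verify_patent -> retain_voucher); contrapositively O(¬retain_voucher -> verify_patent). Since O(¬retain_voucher) holds, K gives O(verify_patent).
Premise 8 is O(¬validate_patent -> ¬verify_patent); contrapositively O(verify_patent -> validate_patent). Since O(verify_patent) holds, K gives O(validate_patent).
The contrapositive of premise 2 (O(¬delete_protocol -> ¬validate_patent)) is O(validate_patent -> delete_protocol), and O(validate_patent) is already established, so O(delete_protocol).
The contrapositive of premise 6 (O(¬halt_line -> ¬delete_protocol)) is O(delete_protocol -> halt_line), and O(delete_protocol) is already established, so O(halt_line).
So O(halt_line) holds — halt_line is obligatory. None of the other listed options is made obligatory by any chain of premises.

halt_line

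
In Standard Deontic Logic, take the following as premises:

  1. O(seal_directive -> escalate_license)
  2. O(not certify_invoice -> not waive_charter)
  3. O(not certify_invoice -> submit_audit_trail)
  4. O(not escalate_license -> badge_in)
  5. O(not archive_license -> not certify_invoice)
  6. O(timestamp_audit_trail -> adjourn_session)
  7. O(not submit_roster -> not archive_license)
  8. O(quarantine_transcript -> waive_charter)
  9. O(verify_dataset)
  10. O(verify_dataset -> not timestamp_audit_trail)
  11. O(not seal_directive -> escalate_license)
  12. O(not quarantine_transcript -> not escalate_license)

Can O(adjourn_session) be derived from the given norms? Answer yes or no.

Premise 6 is O(timestamp_audit_trail -> adjourn_session), but O(timestamp_audit_trail) is not derivable from the premises, so it does not yield O(adjourn_session).
No other premise forces O(adjourn_session). An ideal world satisfying every premise can still have adjourn_session false, so O(adjourn_session) is not derivable.

No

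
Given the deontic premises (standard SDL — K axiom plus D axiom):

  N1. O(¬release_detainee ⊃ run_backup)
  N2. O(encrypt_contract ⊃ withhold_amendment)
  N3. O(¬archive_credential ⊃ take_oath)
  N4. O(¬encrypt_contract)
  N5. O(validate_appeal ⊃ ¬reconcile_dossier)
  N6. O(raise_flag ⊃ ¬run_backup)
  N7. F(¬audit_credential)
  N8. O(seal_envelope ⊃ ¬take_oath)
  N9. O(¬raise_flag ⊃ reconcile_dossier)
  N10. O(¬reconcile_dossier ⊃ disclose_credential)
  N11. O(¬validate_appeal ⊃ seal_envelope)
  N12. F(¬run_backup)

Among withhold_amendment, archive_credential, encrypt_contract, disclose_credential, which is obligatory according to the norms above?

Premise 12 is F(¬run_backup), i.e. O(run_backup).
The contrapositive of premise 6 (O(raise_flag ⊃ ¬run_backup)) is O(run_backup ⊃ ¬raise_flag), and O(run_backup) is already established, so O(¬raise_flag).
Applying K to premise 9 (O(¬raise_flag ⊃ reconcile_dossier)) and O(¬raise_flag) yields O(reconcile_dossier).
Premise 5, O(validate_appeal ⊃ ¬reconcile_dossier), contraposes to O(reconcile_dossier ⊃ ¬validate_appeal); with O(reconcile_dossier) we get O(¬validate_appeal).
Applying K to premise 11 (O(¬validate_appeal ⊃ seal_envelope)) and O(¬validate_appeal) yields O(seal_envelope).
From O(seal_envelope) and premise 8, O(seal_envelope ⊃ ¬take_oath), we obtain O(¬take_oath).
Premise 3 is O(¬archive_credential ⊃ take_oath); contrapositively O(¬take_oath ⊃ archive_credential). Since O(¬take_oath) holds, K gives O(archive_credential).
So O(archive_credential) holds — archive_credential is obligatory. None of the other listed options is made obligatory by any chain of premises.

archive_credential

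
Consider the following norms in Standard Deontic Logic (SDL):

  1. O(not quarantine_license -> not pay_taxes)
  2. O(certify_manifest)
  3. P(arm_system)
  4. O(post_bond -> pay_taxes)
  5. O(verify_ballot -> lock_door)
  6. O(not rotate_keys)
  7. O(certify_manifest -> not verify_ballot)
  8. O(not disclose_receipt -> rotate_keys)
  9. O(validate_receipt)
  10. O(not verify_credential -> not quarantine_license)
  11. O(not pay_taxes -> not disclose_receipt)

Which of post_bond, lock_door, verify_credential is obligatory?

Premise 6 states O(not rotate_keys) outright.
The contrapositive of premise 8 (O(not disclose_receipt -> rotate_keys)) is O(not rotate_keys -> disclose_receipt), and O(not rotate_keys) is already established, so O(disclose_receipt).
Premise 11 is O(not pay_taxes -> not disclose_receipt); contrapositively O(disclose_receipt -> pay_taxes). Since O(disclose_receipt) holds, K gives O(pay_taxes).
The contrapositive of premise 1 (O(not quarantine_license -> not pay_taxes)) is O(pay_taxes -> quarantine_license), and O(pay_taxes) is already established, so O(quarantine_license).
Premise 10, O(not verify_credential -> not quarantine_license), contraposes to O(quarantine_license -> verify_credential); with O(quarantine_license) we get O(verify_credential).
So O(verify_credential) holds — verify_credential is obligatory. None of the other listed options is made obligatory by any chain of premises.

verify_credential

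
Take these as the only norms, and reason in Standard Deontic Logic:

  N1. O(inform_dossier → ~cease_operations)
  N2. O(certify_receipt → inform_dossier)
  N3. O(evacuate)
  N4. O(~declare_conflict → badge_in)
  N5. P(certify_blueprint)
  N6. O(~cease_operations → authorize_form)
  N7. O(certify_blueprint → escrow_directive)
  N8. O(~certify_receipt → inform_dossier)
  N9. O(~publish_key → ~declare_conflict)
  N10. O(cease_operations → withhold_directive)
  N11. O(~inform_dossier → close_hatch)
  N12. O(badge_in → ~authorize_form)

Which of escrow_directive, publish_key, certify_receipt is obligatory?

By case analysis on ~certify_receipt: premise 8 gives O(~certify_receipt → inform_dossier) and premise 2 gives O(certify_receipt → inform_dossier), so O(inform_dossier) either way.
Premise 1 is O(inform_dossier → ~cease_operations); since O(inform_dossier), deontic closure gives O(~cease_operations).
Premise 6 is O(~cease_operations → authorize_form); since O(~cease_operations), deontic closure gives O(authorize_form).
Premise 12, O(badge_in → ~authorize_form), contraposes to O(authorize_form → ~badge_in); with O(authorize_form) we get O(~badge_in).
Premise 4, O(~declare_conflict → badge_in), contraposes to O(~badge_in → declare_conflict); with O(~badge_in) we get O(declare_conflict).
Premise 9 is O(~publish_key → ~declare_conflict); contrapositively O(declare_conflict → publish_key). Since O(declare_conflict) holds, K gives O(publish_key).
So O(publish_key) holds — publish_key is obligatory. None of the other listed options is made obligatory by any chain of premises.

publish_key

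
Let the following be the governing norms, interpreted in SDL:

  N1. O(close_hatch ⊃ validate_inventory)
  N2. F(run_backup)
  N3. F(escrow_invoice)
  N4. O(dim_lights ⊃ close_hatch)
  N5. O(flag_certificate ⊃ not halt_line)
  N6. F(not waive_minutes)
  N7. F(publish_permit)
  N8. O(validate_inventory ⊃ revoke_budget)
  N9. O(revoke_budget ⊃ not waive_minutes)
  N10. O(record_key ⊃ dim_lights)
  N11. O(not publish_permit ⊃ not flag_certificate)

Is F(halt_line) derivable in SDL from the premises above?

Premise 5 is O(flag_certificate ⊃ not halt_line), but O(flag_certificate) is not derivable from the premises, so it does not yield O(not halt_line).
No other premise forces O(not halt_line). An ideal world satisfying every premise can still have halt_line true, so F(halt_line) is not derivable.

No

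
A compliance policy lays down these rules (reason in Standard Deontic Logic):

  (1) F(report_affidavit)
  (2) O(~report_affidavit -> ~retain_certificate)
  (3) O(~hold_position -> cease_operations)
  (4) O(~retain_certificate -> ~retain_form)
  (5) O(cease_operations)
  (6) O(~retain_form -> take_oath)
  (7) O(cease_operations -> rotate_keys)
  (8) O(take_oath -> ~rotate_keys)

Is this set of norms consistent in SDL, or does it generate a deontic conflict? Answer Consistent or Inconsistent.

Inconsistent

From premise 5 we have O(cease_operations).
Premise 7 is O(cease_operations -> rotate_keys); since O(cease_operations), deontic closure gives O(rotate_keys).
The contrapositive of premise 8 (O(take_oath -> ~rotate_keys)) is O(rotate_keys -> ~take_oath), and O(rotate_keys) is already established, so O(~take_oath).
Premise 6, O(~retain_form -> take_oath), contraposes to O(~take_oath -> retain_form); with O(~take_oath) we get O(retain_form).
The contrapositive of premise 4 (O(~retain_certificate -> ~retain_form)) is O(retain_form -> retain_certificate), and O(retain_form) is already established, so O(retain_certificate).
The contrapositive of premise 2 (O(~report_affidavit -> ~retain_certificate)) is O(retain_certificate -> report_affidavit), and O(retain_certificate) is already established, so O(report_affidavit).
But premise 1, F(report_affidavit), means O(~report_affidavit).
We now have both O(report_affidavit) and O(~report_affidavit) — report_affidavit is simultaneously obligatory and forbidden, violating the D-axiom.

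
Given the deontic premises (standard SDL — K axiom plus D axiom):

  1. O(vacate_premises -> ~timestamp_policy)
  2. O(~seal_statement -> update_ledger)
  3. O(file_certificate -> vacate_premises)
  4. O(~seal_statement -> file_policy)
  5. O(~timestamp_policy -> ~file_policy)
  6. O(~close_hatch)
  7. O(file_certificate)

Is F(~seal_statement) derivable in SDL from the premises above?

Yes

Premise 7 states O(file_certificate) outright.
Applying K to premise 3 (O(file_certificate -> vacate_premises)) and O(file_certificate) yields O(vacate_premises).
Applying K to premise 1 (O(vacate_premises -> ~timestamp_policy)) and O(vacate_premises) yields O(~timestamp_policy).
From O(~timestamp_policy) and premise 5, O(~timestamp_policy -> ~file_policy), we obtain O(~file_policy).
Premise 4, O(~seal_statement -> file_policy), contraposes to O(~file_policy -> seal_statement); with O(~file_policy) we get O(seal_statement).
Premises 2, 6 do not contribute to this derivation.
So O(seal_statement) holds, i.e. F(~seal_statement). The claim follows.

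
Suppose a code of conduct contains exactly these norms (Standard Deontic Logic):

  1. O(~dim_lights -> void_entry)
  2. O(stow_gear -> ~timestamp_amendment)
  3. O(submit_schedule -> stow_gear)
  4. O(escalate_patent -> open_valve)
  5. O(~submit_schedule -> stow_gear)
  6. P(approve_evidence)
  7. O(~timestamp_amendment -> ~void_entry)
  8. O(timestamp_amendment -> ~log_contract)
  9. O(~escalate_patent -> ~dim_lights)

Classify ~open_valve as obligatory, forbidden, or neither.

Forbidden

Premises 5 and 3 cover both cases: O(~submit_schedule -> stow_gear) and O(submit_schedule -> stow_gear). Since ~submit_schedule ∨ submit_schedule is a tautology, O(stow_gear) follows.
From O(stow_gear) and premise 2, O(stow_gear -> ~timestamp_amendment), we obtain O(~timestamp_amendment).
From O(~timestamp_amendment) and premise 7, O(~timestamp_amendment -> ~void_entry), we obtain O(~void_entry).
The contrapositive of premise 1 (O(~dim_lights -> void_entry)) is O(~void_entry -> dim_lights), and O(~void_entry) is already established, so O(dim_lights).
Premise 9 is O(~escalate_patent -> ~dim_lights); contrapositively O(dim_lights -> escalate_patent). Since O(dim_lights) holds, K gives O(escalate_patent).
With premise 4, O(escalate_patent -> open_valve), the K-axiom yields O(open_valve).
Premises 6, 8 do not contribute to this derivation.
Thus O(open_valve), which is F(~open_valve): ~open_valve is forbidden.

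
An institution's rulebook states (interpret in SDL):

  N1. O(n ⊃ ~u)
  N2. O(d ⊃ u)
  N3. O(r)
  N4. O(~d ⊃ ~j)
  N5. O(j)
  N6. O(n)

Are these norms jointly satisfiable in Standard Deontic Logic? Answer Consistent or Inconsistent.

From premise 6 we have O(n).
From O(n) and premise 1, O(n ⊃ ~u), we obtain O(~u).
The contrapositive of premise 2 (O(d ⊃ u)) is O(~u ⊃ ~d), and O(~u) is already established, so O(~d).
Applying K to premise 4 (O(~d ⊃ ~j)) and O(~d) yields O(~j).
However, premise 5 gives O(j).
We now have both O(~j) and O(j) — j is simultaneously obligatory and forbidden, violating the D-axiom.

Inconsistent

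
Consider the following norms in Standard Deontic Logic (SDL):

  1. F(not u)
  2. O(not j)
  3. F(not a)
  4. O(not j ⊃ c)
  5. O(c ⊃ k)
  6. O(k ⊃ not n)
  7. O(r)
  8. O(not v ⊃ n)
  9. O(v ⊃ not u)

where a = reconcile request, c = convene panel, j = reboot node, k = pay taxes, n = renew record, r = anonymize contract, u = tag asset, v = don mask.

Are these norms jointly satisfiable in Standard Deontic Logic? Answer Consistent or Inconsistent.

F(not u) at premise 1 means O(u).
Premise 9, O(v ⊃ not u), contraposes to O(u ⊃ not v); with O(u) we get O(not v).
Applying K to premise 8 (O(not v ⊃ n)) and O(not v) yields O(n).
Premise 6, O(k ⊃ not n), contraposes to O(n ⊃ not k); with O(n) we get O(not k).
The contrapositive of premise 5 (O(c ⊃ k)) is O(not k ⊃ not c), and O(not k) is already established, so O(not c).
The contrapositive of premise 4 (O(not j ⊃ c)) is O(not c ⊃ j), and O(not c) is already established, so O(j).
Yet premise 2 states O(not j).
We now have both O(j) and O(not j) — j is simultaneously obligatory and forbidden, violating the D-axiom.

Inconsistent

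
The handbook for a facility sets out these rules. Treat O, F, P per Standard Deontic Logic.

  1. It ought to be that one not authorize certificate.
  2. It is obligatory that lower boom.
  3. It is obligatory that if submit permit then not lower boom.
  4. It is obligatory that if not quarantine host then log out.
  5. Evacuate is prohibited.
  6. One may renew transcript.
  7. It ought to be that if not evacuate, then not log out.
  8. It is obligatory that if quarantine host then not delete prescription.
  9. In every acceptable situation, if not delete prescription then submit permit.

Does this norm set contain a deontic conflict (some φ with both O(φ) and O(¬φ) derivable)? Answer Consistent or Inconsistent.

Premise 2 states O(lower_boom) outright.
Premise 3 is O(submit_permit → ¬lower_boom); contrapositively O(lower_boom → ¬submit_permit). Since O(lower_boom) holds, K gives O(¬submit_permit).
The contrapositive of premise 9 (O(¬delete_prescription → submit_permit)) is O(¬submit_permit → delete_prescription), and O(¬submit_permit) is already established, so O(delete_prescription).
Premise 8 is O(quarantine_host → ¬delete_prescription); contrapositively O(delete_prescription → ¬quarantine_host). Since O(delete_prescription) holds, K gives O(¬quarantine_host).
Applying K to premise 4 (O(¬quarantine_host → log_out)) and O(¬quarantine_host) yields O(log_out).
Premise 7, O(¬evacuate → ¬log_out), contraposes to O(log_out → evacuate); with O(log_out) we get O(evacuate).
Yet premise 5 is F(evacuate), i.e. O(¬evacuate).
We now have both O(evacuate) and O(¬evacuate) — evacuate is simultaneously obligatory and forbidden, violating the D-axiom.

Inconsistent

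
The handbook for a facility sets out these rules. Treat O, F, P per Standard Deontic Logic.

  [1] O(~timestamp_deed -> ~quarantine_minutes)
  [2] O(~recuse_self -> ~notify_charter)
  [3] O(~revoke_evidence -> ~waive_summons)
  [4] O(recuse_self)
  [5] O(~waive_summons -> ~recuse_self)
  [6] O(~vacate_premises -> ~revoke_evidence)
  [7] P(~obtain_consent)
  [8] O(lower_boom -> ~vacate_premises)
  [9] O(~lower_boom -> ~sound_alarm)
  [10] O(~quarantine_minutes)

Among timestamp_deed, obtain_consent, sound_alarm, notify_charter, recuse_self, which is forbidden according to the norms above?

From premise 4 we have O(recuse_self).
Premise 5 is O(~waive_summons -> ~recuse_self); contrapositively O(recuse_self -> waive_summons). Since O(recuse_self) holds, K gives O(waive_summons).
Premise 3, O(~revoke_evidence -> ~waive_summons), contraposes to O(waive_summons -> revoke_evidence); with O(waive_summons) we get O(revoke_evidence).
The contrapositive of premise 6 (O(~vacate_premises -> ~revoke_evidence)) is O(revoke_evidence -> vacate_premises), and O(revoke_evidence) is already established, so O(vacate_premises).
Premise 8 is O(lower_boom -> ~vacate_premises); contrapositively O(vacate_premises -> ~lower_boom). Since O(vacate_premises) holds, K gives O(~lower_boom).
Premise 9 is O(~lower_boom -> ~sound_alarm); since O(~lower_boom), deontic closure gives O(~sound_alarm).
So O(~sound_alarm) holds, i.e. sound_alarm is forbidden. None of the other listed options is forbidden under the premises.

sound_alarm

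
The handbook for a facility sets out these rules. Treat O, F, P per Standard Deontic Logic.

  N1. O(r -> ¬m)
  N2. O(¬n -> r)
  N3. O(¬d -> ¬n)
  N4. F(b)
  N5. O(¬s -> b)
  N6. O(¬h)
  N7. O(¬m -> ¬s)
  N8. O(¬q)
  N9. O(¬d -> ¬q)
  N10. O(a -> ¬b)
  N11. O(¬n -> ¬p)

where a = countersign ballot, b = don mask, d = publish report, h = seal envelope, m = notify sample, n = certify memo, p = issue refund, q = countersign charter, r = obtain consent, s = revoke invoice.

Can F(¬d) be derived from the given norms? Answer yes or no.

Premise 4 is F(b), i.e. O(¬b).
Premise 5, O(¬s -> b), contraposes to O(¬b -> s); with O(¬b) we get O(s).
The contrapositive of premise 7 (O(¬m -> ¬s)) is O(s -> m), and O(s) is already established, so O(m).
Premise 1 is O(r -> ¬m); contrapositively O(m -> ¬r). Since O(m) holds, K gives O(¬r).
Premise 2 is O(¬n -> r); contrapositively O(¬r -> n). Since O(¬r) holds, K gives O(n).
Premise 3 is O(¬d -> ¬n); contrapositively O(n -> d). Since O(n) holds, K gives O(d).
Premises 6, 8, 9, 10, 11 do not contribute to this derivation.
So O(d) holds, i.e. F(¬d). The claim follows.

Yes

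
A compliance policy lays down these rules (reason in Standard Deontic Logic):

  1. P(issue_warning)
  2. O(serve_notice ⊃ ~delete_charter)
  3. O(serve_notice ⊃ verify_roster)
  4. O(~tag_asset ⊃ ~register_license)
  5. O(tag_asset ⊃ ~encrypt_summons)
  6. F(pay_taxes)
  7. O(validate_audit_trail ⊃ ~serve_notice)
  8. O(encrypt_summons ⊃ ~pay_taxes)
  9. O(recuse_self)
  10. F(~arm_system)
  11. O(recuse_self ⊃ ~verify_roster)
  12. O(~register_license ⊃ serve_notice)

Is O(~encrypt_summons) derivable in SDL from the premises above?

Premise 9 gives O(recuse_self).
With premise 11, O(recuse_self ⊃ ~verify_roster), the K-axiom yields O(~verify_roster).
The contrapositive of premise 3 (O(serve_notice ⊃ verify_roster)) is O(~verify_roster ⊃ ~serve_notice), and O(~verify_roster) is already established, so O(~serve_notice).
Premise 12 is O(~register_license ⊃ serve_notice); contrapositively O(~serve_notice ⊃ register_license). Since O(~serve_notice) holds, K gives O(register_license).
The contrapositive of premise 4 (O(~tag_asset ⊃ ~register_license)) is O(register_license ⊃ tag_asset), and O(register_license) is already established, so O(tag_asset).
From O(tag_asset) and premise 5, O(tag_asset ⊃ ~encrypt_summons), we obtain O(~encrypt_summons).
Premises 1, 2, 6, 7, 8, 10 do not contribute to this derivation.
So O(~encrypt_summons) follows.

Yes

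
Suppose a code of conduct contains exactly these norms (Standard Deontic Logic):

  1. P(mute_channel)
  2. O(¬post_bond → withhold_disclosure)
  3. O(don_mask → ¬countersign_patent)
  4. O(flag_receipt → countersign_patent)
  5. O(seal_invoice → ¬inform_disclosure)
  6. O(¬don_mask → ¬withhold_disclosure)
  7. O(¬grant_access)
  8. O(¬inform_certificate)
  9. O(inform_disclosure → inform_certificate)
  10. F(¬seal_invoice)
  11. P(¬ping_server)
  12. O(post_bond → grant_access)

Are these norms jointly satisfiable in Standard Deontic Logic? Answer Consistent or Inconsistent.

Consistent

Premise 9 is O(inform_disclosure → inform_certificate), but O(inform_disclosure) is not derivable from the premises, so it does not yield O(inform_certificate).
So O(inform_certificate) is not derivable, and the apparent clash with O(¬inform_certificate) does not arise.
A world satisfying every obligation exists (e.g. countersign_patent=false, don_mask=true, flag_receipt=false, grant_access=false, inform_certificate=false, inform_disclosure=false, mute_channel=false, ping_server=false, post_bond=false, seal_invoice=true, withhold_disclosure=true); no atom is both obligatory and forbidden, so the set is consistent.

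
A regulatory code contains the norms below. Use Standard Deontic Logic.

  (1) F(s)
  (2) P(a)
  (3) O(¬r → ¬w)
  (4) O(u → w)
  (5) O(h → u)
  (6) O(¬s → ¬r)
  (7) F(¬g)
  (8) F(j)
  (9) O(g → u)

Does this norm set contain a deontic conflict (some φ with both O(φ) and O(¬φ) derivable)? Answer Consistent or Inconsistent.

Inconsistent

F(¬g) at premise 7 means O(g).
From O(g) and premise 9, O(g → u), we obtain O(u).
From O(u) and premise 4, O(u → w), we obtain O(w).
Premise 3 is O(¬r → ¬w); contrapositively O(w → r). Since O(w) holds, K gives O(r).
The contrapositive of premise 6 (O(¬s → ¬r)) is O(r → s), and O(r) is already established, so O(s).
However, F(s) at premise 1 amounts to O(¬s).
We now have both O(s) and O(¬s) — s is simultaneously obligatory and forbidden, violating the D-axiom.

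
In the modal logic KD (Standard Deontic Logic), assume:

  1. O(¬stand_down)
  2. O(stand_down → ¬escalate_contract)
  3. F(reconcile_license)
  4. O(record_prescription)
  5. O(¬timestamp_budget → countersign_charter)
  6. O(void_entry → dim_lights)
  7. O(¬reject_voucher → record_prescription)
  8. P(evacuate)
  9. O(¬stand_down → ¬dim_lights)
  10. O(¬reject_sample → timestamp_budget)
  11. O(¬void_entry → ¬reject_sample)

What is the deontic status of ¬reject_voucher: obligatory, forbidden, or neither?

Premise 7 is O(¬reject_voucher → record_prescription); even if O(record_prescription) held, inferring O(¬reject_voucher) would be affirming the consequent — invalid.
No premise or chain of K-axiom applications forces O(¬reject_voucher), and none forces O(reject_voucher). So ¬reject_voucher is neither obligatory nor forbidden under these norms.

Neither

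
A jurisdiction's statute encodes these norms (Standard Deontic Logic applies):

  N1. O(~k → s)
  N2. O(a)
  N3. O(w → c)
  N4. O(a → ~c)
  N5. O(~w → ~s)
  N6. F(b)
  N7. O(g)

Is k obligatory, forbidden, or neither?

From premise 2 we have O(a).
Applying K to premise 4 (O(a → ~c)) and O(a) yields O(~c).
Premise 3, O(w → c), contraposes to O(~c → ~w); with O(~c) we get O(~w).
From O(~w) and premise 5, O(~w → ~s), we obtain O(~s).
The contrapositive of premise 1 (O(~k → s)) is O(~s → k), and O(~s) is already established, so O(k).
Premises 6, 7 do not contribute to this derivation.
Hence k is obligatory.

Obligatory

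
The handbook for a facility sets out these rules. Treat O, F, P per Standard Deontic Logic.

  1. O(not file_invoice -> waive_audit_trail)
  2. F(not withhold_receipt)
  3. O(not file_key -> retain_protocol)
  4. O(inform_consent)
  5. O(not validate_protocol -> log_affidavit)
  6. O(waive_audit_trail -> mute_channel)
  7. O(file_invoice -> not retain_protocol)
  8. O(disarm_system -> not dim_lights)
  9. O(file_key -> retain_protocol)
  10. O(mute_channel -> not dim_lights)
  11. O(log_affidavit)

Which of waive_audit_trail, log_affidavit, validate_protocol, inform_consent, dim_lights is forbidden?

dim_lights

Premises 9 and 3 are O(file_key -> retain_protocol) and O(not file_key -> retain_protocol); every ideal world satisfies file_key or not file_key, so in either case retain_protocol holds — hence O(retain_protocol).
Premise 7 is O(file_invoice -> not retain_protocol); contrapositively O(retain_protocol -> not file_invoice). Since O(retain_protocol) holds, K gives O(not file_invoice).
Applying K to premise 1 (O(not file_invoice -> waive_audit_trail)) and O(not file_invoice) yields O(waive_audit_trail).
Applying K to premise 6 (O(waive_audit_trail -> mute_channel)) and O(waive_audit_trail) yields O(mute_channel).
From O(mute_channel) and premise 10, O(mute_channel -> not dim_lights), we obtain O(not dim_lights).
So O(not dim_lights) holds, i.e. dim_lights is forbidden. None of the other listed options is forbidden under the premises.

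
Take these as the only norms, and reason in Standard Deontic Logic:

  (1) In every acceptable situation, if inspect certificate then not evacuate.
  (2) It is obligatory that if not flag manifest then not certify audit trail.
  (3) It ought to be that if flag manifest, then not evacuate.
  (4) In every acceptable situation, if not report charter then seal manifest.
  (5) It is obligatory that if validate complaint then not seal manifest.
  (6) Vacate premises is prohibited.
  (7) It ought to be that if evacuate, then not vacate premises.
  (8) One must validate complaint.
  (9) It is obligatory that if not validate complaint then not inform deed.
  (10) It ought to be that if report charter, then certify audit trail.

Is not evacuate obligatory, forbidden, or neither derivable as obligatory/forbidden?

From premise 8 we have O(validate_complaint).
From O(validate_complaint) and premise 5, O(validate_complaint → ¬seal_manifest), we obtain O(¬seal_manifest).
Premise 4, O(¬report_charter → seal_manifest), contraposes to O(¬seal_manifest → report_charter); with O(¬seal_manifest) we get O(report_charter).
Premise 10 is O(report_charter → certify_audit_trail); since O(report_charter), deontic closure gives O(certify_audit_trail).
The contrapositive of premise 2 (O(¬flag_manifest → ¬certify_audit_trail)) is O(certify_audit_trail → flag_manifest), and O(certify_audit_trail) is already established, so O(flag_manifest).
With premise 3, O(flag_manifest → ¬evacuate), the K-axiom yields O(¬evacuate).
Premises 1, 6, 7, 9 do not contribute to this derivation.
Hence ¬evacuate is obligatory.

Obligatory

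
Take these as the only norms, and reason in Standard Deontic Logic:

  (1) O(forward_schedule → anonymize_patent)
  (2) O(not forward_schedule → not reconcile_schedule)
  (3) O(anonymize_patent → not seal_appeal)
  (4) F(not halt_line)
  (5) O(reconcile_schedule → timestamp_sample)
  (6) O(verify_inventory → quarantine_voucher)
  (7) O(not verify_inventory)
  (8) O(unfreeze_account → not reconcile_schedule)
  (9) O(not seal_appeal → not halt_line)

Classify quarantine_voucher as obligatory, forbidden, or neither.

Neither

Premise 6 is O(verify_inventory → quarantine_voucher), but O(verify_inventory) is not derivable from the premises, so it does not yield O(quarantine_voucher).
No premise or chain of K-axiom applications forces O(quarantine_voucher), and none forces O(not quarantine_voucher). So quarantine_voucher is neither obligatory nor forbidden under these norms.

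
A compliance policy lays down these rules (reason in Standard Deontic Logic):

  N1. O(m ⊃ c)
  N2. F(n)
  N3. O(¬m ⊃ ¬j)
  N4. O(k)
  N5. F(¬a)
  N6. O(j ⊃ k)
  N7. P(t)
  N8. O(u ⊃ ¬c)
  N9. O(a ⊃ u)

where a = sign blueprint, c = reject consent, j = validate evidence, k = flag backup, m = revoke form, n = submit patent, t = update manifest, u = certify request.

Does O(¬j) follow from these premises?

F(¬a) at premise 5 means O(a).
Premise 9 is O(a ⊃ u); since O(a), deontic closure gives O(u).
From O(u) and premise 8, O(u ⊃ ¬c), we obtain O(¬c).
Premise 1 is O(m ⊃ c); contrapositively O(¬c ⊃ ¬m). Since O(¬c) holds, K gives O(¬m).
From O(¬m) and premise 3, O(¬m ⊃ ¬j), we obtain O(¬j).
Premises 2, 4, 6, 7 do not contribute to this derivation.
So O(¬j) follows.

Yes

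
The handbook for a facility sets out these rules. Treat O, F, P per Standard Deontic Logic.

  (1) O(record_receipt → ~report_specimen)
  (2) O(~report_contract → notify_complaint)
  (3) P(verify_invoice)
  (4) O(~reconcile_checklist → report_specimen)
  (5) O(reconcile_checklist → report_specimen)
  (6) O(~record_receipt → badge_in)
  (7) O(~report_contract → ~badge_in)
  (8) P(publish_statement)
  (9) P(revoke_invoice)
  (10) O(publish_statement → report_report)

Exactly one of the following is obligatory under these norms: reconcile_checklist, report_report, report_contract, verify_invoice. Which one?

report_contract

Premises 4 and 5 are O(~reconcile_checklist → report_specimen) and O(reconcile_checklist → report_specimen); every ideal world satisfies ~reconcile_checklist or reconcile_checklist, so in either case report_specimen holds — hence O(report_specimen).
The contrapositive of premise 1 (O(record_receipt → ~report_specimen)) is O(report_specimen → ~record_receipt), and O(report_specimen) is already established, so O(~record_receipt).
From O(~record_receipt) and premise 6, O(~record_receipt → badge_in), we obtain O(badge_in).
The contrapositive of premise 7 (O(~report_contract → ~badge_in)) is O(badge_in → report_contract), and O(badge_in) is already established, so O(report_contract).
So O(report_contract) holds — report_contract is obligatory. None of the other listed options is made obligatory by any chain of premises.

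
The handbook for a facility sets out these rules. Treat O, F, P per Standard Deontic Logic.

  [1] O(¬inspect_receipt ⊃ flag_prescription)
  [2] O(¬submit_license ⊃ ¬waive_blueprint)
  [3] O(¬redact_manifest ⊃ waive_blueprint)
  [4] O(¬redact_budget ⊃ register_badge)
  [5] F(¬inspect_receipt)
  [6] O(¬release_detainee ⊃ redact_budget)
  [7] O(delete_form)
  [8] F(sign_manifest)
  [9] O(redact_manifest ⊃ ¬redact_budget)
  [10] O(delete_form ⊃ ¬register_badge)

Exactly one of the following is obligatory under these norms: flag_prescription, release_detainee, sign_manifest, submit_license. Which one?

submit_license

Premise 7 gives O(delete_form).
With premise 10, O(delete_form ⊃ ¬register_badge), the K-axiom yields O(¬register_badge).
Premise 4, O(¬redact_budget ⊃ register_badge), contraposes to O(¬register_badge ⊃ redact_budget); with O(¬register_badge) we get O(redact_budget).
The contrapositive of premise 9 (O(redact_manifest ⊃ ¬redact_budget)) is O(redact_budget ⊃ ¬redact_manifest), and O(redact_budget) is already established, so O(¬redact_manifest).
Applying K to premise 3 (O(¬redact_manifest ⊃ waive_blueprint)) and O(¬redact_manifest) yields O(waive_blueprint).
The contrapositive of premise 2 (O(¬submit_license ⊃ ¬waive_blueprint)) is O(waive_blueprint ⊃ submit_license), and O(waive_blueprint) is already established, so O(submit_license).
So O(submit_license) holds — submit_license is obligatory. None of the other listed options is made obligatory by any chain of premises.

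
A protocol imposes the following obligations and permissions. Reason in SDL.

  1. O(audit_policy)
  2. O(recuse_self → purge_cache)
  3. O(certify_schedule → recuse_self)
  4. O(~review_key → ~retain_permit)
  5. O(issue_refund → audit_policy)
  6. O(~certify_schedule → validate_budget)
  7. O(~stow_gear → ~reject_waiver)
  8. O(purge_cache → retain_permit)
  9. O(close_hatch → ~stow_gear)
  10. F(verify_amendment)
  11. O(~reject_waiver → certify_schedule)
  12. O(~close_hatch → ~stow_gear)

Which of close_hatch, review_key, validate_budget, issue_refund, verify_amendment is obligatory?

By case analysis on ~close_hatch: premise 12 gives O(~close_hatch → ~stow_gear) and premise 9 gives O(close_hatch → ~stow_gear), so O(~stow_gear) either way.
Applying K to premise 7 (O(~stow_gear → ~reject_waiver)) and O(~stow_gear) yields O(~reject_waiver).
Applying K to premise 11 (O(~reject_waiver → certify_schedule)) and O(~reject_waiver) yields O(certify_schedule).
With premise 3, O(certify_schedule → recuse_self), the K-axiom yields O(recuse_self).
From O(recuse_self) and premise 2, O(recuse_self → purge_cache), we obtain O(purge_cache).
Premise 8 is O(purge_cache → retain_permit); since O(purge_cache), deontic closure gives O(retain_permit).
The contrapositive of premise 4 (O(~review_key → ~retain_permit)) is O(retain_permit → review_key), and O(retain_permit) is already established, so O(review_key).
So O(review_key) holds — review_key is obligatory. None of the other listed options is made obligatory by any chain of premises.

review_key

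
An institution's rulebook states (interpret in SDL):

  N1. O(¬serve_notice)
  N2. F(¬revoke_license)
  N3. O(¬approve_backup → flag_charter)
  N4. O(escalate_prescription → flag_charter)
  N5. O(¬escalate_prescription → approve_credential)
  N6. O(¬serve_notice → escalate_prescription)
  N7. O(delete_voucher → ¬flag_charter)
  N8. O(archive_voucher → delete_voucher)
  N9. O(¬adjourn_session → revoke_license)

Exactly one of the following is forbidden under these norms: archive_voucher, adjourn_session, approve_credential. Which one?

archive_voucher

Premise 1 gives O(¬serve_notice).
Applying K to premise 6 (O(¬serve_notice → escalate_prescription)) and O(¬serve_notice) yields O(escalate_prescription).
Applying K to premise 4 (O(escalate_prescription → flag_charter)) and O(escalate_prescription) yields O(flag_charter).
Premise 7 is O(delete_voucher → ¬flag_charter); contrapositively O(flag_charter → ¬delete_voucher). Since O(flag_charter) holds, K gives O(¬delete_voucher).
The contrapositive of premise 8 (O(archive_voucher → delete_voucher)) is O(¬delete_voucher → ¬archive_voucher), and O(¬delete_voucher) is already established, so O(¬archive_voucher).
So O(¬archive_voucher) holds, i.e. archive_voucher is forbidden. None of the other listed options is forbidden under the premises.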